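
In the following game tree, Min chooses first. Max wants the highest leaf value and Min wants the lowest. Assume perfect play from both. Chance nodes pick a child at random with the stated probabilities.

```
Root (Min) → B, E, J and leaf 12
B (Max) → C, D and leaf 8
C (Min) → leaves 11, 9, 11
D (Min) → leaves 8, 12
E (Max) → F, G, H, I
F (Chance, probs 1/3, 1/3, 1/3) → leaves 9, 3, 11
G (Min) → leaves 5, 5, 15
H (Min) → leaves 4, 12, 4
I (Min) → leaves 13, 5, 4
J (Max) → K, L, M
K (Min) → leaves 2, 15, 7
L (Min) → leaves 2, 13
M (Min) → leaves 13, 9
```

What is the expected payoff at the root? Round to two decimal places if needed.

7.67

C (Min): min(11, 9, 11) = 9
D (Min): min(8, 12) = 8
B (Max): max(9, 8, 8) = 9
F (Chance): 1/3·9 + 1/3·3 + 1/3·11 = 7.67
G (Min): min(5, 5, 15) = 5
H (Min): min(4, 12, 4) = 4
I (Min): min(13, 5, 4) = 4
E (Max): max(7.67, 5, 4, 4) = 7.67
K (Min): min(2, 15, 7) = 2
L (Min): min(2, 13) = 2
M (Min): min(13, 9) = 9
J (Max): max(2, 2, 9) = 9
Root (Min): min(9, 7.67, 9, 12) = 7.67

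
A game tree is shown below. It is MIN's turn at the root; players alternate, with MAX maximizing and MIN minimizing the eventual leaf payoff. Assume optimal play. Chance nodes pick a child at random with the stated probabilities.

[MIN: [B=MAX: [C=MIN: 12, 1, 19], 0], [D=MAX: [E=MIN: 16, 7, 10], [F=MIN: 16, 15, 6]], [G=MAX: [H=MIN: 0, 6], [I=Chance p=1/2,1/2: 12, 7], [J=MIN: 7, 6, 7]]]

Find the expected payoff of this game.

C (MIN): min(12, 1, 19) = 1
B (MAX): max(1, 0) = 1
E (MIN): min(16, 7, 10) = 7
F (MIN): min(16, 15, 6) = 6
D (MAX): max(7, 6) = 7
H (MIN): min(0, 6) = 0
I (Chance): 1/2·12 + 1/2·7 = 9.5
J (MIN): min(7, 6, 7) = 6
G (MAX): max(0, 9.5, 6) = 9.5
Root (MIN): min(1, 7, 9.5) = 1

1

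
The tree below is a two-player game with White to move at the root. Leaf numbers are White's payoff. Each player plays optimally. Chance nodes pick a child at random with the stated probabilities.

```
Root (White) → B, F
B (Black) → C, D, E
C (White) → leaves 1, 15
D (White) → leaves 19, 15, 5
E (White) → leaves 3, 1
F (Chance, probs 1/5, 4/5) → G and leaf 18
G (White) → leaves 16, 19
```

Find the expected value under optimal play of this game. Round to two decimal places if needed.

18.2

C (White): max(1, 15) = 15
D (White): max(19, 15, 5) = 19
E (White): max(3, 1) = 3
B (Black): min(15, 19, 3) = 3
G (White): max(16, 19) = 19
F (Chance): 1/5·19 + 4/5·18 = 18.2
Root (White): max(3, 18.2) = 18.2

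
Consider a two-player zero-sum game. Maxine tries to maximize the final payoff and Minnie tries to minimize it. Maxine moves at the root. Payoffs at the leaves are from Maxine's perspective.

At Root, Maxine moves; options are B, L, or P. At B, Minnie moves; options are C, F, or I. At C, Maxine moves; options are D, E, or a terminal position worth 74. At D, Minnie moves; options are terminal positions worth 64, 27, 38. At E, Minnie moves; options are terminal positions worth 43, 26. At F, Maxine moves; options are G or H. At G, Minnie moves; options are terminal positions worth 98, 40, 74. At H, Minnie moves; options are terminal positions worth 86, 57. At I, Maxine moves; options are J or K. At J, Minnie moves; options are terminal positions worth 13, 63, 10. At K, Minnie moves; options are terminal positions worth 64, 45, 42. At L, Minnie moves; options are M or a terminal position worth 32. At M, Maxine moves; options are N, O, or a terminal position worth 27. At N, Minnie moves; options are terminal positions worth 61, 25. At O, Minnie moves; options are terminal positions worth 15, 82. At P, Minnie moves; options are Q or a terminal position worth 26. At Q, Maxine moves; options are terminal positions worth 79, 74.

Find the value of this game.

42

D (Minnie): min(64, 27, 38) = 27
E (Minnie): min(43, 26) = 26
C (Maxine): max(27, 26, 74) = 74
G (Minnie): min(98, 40, 74) = 40
H (Minnie): min(86, 57) = 57
F (Maxine): max(40, 57) = 57
J (Minnie): min(13, 63, 10) = 10
K (Minnie): min(64, 45, 42) = 42
I (Maxine): max(10, 42) = 42
B (Minnie): min(74, 57, 42) = 42
N (Minnie): min(61, 25) = 25
O (Minnie): min(15, 82) = 15
M (Maxine): max(25, 15, 27) = 27
L (Minnie): min(27, 32) = 27
Q (Maxine): max(79, 74) = 79
P (Minnie): min(79, 26) = 26
Root (Maxine): max(42, 27, 26) = 42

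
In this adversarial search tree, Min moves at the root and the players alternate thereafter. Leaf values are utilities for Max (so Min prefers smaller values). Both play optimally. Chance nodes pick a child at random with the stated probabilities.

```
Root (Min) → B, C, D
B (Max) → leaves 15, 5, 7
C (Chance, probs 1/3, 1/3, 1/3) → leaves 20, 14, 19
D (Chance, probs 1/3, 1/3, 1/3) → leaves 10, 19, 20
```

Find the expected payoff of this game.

15

B (Max): max(15, 5, 7) = 15
C (Chance): 1/3·20 + 1/3·14 + 1/3·19 = 17.67
D (Chance): 1/3·10 + 1/3·19 + 1/3·20 = 16.33
Root (Min): min(15, 17.67, 16.33) = 15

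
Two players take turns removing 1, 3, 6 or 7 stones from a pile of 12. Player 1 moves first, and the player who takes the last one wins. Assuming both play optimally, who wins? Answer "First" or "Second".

W/L table (W = player to move can force a win):
i:   0  1  2  3  4  5  6  7  8  9 10 11 12
     L  W  L  W  L  W  W  W  W  W  W  W  L
Position 12 is L, so the second player wins.

Second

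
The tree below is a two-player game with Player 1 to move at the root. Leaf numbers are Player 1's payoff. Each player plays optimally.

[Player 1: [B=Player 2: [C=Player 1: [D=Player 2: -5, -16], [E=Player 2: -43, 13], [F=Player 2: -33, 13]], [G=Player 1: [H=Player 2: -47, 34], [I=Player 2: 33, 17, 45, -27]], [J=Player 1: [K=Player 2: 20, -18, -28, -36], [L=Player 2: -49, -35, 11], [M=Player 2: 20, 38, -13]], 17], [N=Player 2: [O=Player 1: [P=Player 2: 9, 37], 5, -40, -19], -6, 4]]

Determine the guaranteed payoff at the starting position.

-6

D (Player 2): min(-5, -16) = -16
E (Player 2): min(-43, 13) = -43
F (Player 2): min(-33, 13) = -33
C (Player 1): max(-16, -43, -33) = -16
H (Player 2): min(-47, 34) = -47
I (Player 2): min(33, 17, 45, -27) = -27
G (Player 1): max(-47, -27) = -27
K (Player 2): min(20, -18, -28, -36) = -36
L (Player 2): min(-49, -35, 11) = -49
M (Player 2): min(20, 38, -13) = -13
J (Player 1): max(-36, -49, -13) = -13
B (Player 2): min(-16, -27, -13, 17) = -27
P (Player 2): min(9, 37) = 9
O (Player 1): max(9, 5, -40, -19) = 9
N (Player 2): min(9, -6, 4) = -6
Root (Player 1): max(-27, -6) = -6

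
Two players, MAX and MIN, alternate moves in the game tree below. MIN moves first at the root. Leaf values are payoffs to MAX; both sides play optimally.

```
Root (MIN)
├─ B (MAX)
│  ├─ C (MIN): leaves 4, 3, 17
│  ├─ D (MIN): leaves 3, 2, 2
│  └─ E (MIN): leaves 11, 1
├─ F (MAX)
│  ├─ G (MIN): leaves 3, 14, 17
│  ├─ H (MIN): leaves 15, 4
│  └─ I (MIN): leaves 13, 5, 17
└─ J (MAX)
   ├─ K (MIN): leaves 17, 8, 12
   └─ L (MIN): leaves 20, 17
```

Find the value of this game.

3

C (MIN): min(4, 3, 17) = 3
D (MIN): min(3, 2, 2) = 2
E (MIN): min(11, 1) = 1
B (MAX): max(3, 2, 1) = 3
G (MIN): min(3, 14, 17) = 3
H (MIN): min(15, 4) = 4
I (MIN): min(13, 5, 17) = 5
F (MAX): max(3, 4, 5) = 5
K (MIN): min(17, 8, 12) = 8
L (MIN): min(20, 17) = 17
J (MAX): max(8, 17) = 17
Root (MIN): min(3, 5, 17) = 3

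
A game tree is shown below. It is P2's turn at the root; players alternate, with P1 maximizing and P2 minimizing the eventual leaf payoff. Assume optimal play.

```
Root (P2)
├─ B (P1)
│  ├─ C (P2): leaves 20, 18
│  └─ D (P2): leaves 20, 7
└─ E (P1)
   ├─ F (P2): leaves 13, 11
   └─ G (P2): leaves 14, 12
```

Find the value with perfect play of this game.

C (P2): min(20, 18) = 18
D (P2): min(20, 7) = 7
B (P1): max(18, 7) = 18
F (P2): min(13, 11) = 11
G (P2): min(14, 12) = 12
E (P1): max(11, 12) = 12
Root (P2): min(18, 12) = 12

12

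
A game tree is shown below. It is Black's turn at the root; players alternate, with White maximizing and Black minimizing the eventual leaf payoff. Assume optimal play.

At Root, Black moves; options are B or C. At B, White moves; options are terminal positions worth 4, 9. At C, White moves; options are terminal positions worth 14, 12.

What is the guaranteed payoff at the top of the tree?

9

B (White): max(4, 9) = 9
C (White): max(14, 12) = 14
Root (Black): min(9, 14) = 9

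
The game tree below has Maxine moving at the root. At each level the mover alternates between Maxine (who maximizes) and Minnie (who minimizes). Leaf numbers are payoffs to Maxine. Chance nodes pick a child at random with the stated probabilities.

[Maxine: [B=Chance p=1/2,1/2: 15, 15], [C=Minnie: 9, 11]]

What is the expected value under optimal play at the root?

15

B (Chance): 1/2·15 + 1/2·15 = 15
C (Minnie): min(9, 11) = 9
Root (Maxine): max(15, 9) = 15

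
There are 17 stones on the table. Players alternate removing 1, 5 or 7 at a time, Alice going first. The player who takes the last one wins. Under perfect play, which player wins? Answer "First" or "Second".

Positions where the player to move wins (W) vs loses (L):
i:   0  1  2  3  4  5  6  7  8  9 10 11 12 13 14 15 16 17
     L  W  L  W  L  W  L  W  L  W  L  W  L  W  L  W  L  W
Position 17 is W, so the first player wins.

First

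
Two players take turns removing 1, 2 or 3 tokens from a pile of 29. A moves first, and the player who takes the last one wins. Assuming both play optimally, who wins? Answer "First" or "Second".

First

Compute winning (W) and losing (L) positions by backward induction:
i:   0  1  2  3  4  5  6  7  8  9 10 11 12 13 14 15 16 17 18 19 20 21 22 23 24 25 26 27 28 29
     L  W  W  W  L  W  W  W  L  W  W  W  L  W  W  W  L  W  W  W  L  W  W  W  L  W  W  W  L  W
Position 29 is W, so the first player wins.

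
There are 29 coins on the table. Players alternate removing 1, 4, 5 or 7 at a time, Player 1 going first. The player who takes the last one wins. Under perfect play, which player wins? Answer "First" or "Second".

First

Positions where the player to move wins (W) vs loses (L):
i:   0  1  2  3  4  5  6  7  8  9 10 11 12 13 14 15 16 17 18 19 20 21 22 23 24 25 26 27 28 29
     L  W  L  W  W  W  W  W  L  W  L  W  W  W  W  W  L  W  L  W  W  W  W  W  L  W  L  W  W  W
Position 29 is W, so the first player wins.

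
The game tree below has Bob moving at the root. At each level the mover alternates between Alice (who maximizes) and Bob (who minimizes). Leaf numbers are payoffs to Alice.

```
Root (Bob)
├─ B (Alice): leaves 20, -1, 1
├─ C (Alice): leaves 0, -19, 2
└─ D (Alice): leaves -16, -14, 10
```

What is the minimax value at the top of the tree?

B (Alice): max(20, -1, 1) = 20
C (Alice): max(0, -19, 2) = 2
D (Alice): max(-16, -14, 10) = 10
Root (Bob): min(20, 2, 10) = 2

2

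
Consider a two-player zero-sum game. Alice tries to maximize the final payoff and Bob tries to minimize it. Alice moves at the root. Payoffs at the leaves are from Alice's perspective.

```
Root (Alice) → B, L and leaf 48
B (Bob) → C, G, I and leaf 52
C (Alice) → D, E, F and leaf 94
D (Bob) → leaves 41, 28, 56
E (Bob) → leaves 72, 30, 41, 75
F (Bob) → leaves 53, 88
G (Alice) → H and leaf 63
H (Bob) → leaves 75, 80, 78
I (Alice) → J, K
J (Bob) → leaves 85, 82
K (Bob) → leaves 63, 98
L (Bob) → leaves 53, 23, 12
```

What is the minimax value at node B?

D: min(41, 28, 56) = 28
E: min(72, 30, 41, 75) = 30
F: min(53, 88) = 53
C: max(28, 30, 53, 94) = 94
H: min(75, 80, 78) = 75
G: max(75, 63) = 75
J: min(85, 82) = 82
K: min(63, 98) = 63
I: max(82, 63) = 82
B: min(94, 75, 82, 52) = 52

52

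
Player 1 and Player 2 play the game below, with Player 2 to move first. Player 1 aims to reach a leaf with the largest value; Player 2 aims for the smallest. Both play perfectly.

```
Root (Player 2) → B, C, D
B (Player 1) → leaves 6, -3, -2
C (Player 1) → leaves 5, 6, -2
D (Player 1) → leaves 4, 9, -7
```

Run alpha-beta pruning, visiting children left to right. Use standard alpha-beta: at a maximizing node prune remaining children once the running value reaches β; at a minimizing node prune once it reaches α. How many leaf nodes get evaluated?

7

B [α=-∞,β=+∞]: v=6
C [α=-∞,β=6]: v=6 after child 2 ≥ β → β-cutoff, skip 1
D [α=-∞,β=6]: v=9 after child 2 ≥ β → β-cutoff, skip 1
Root [α=-∞,β=+∞]: v=6
Leaves evaluated: 7 of 9.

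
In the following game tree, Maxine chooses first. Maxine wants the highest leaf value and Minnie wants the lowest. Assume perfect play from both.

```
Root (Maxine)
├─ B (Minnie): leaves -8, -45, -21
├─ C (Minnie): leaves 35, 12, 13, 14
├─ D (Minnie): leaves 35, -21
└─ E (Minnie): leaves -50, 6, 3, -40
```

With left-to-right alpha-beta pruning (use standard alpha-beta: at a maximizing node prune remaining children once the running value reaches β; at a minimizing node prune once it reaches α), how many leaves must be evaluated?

10

B [α=-∞,β=+∞]: v=-45
C [α=-45,β=+∞]: v=12
D [α=12,β=+∞]: v=-21
E [α=12,β=+∞]: v=-50 after child 1 ≤ α → α-cutoff, skip 3
Root [α=-∞,β=+∞]: v=12
Leaves evaluated: 10 of 13.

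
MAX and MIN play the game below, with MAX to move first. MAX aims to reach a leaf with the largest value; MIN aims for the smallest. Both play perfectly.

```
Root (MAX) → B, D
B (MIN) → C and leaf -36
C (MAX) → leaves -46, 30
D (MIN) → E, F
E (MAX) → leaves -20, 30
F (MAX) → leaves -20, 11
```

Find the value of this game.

11

C (MAX): max(-46, 30) = 30
B (MIN): min(30, -36) = -36
E (MAX): max(-20, 30) = 30
F (MAX): max(-20, 11) = 11
D (MIN): min(30, 11) = 11
Root (MAX): max(-36, 11) = 11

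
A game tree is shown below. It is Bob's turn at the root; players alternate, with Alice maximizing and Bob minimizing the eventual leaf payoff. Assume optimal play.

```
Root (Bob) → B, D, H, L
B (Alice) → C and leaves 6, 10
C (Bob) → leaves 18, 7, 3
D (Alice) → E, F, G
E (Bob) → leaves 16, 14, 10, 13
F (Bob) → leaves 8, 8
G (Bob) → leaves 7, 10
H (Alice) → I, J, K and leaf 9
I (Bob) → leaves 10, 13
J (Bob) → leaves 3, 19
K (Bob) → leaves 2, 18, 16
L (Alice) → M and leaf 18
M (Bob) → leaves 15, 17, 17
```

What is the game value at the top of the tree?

10

C (Bob): min(18, 7, 3) = 3
B (Alice): max(3, 6, 10) = 10
E (Bob): min(16, 14, 10, 13) = 10
F (Bob): min(8, 8) = 8
G (Bob): min(7, 10) = 7
D (Alice): max(10, 8, 7) = 10
I (Bob): min(10, 13) = 10
J (Bob): min(3, 19) = 3
K (Bob): min(2, 18, 16) = 2
H (Alice): max(10, 3, 2, 9) = 10
M (Bob): min(15, 17, 17) = 15
L (Alice): max(15, 18) = 18
Root (Bob): min(10, 10, 10, 18) = 10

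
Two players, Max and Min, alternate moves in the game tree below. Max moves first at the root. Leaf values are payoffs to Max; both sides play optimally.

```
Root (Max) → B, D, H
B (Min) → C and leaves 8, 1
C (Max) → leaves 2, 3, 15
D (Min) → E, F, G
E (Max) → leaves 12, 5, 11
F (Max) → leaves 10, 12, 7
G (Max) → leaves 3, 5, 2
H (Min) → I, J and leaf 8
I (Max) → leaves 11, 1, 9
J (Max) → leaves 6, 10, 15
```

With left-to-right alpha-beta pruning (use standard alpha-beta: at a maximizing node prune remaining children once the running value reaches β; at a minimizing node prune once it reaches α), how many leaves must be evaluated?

C [α=-∞,β=+∞]: v=15
B [α=-∞,β=+∞]: v=1
E [α=1,β=+∞]: v=12
F [α=1,β=12]: v=12 after child 2 ≥ β → β-cutoff, skip 1
G [α=1,β=12]: v=5
D [α=1,β=+∞]: v=5
I [α=5,β=+∞]: v=11
J [α=5,β=11]: v=15
H [α=5,β=+∞]: v=8
Root [α=-∞,β=+∞]: v=8
Leaves evaluated: 20 of 21.

20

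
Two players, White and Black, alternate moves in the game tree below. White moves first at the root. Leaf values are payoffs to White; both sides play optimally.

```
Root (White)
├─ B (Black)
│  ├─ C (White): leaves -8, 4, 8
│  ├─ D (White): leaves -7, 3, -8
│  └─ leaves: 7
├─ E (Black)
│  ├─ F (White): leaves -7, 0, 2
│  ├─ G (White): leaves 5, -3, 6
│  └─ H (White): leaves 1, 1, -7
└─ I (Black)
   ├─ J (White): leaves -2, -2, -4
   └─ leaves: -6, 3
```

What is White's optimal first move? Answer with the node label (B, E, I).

B

C (White): max(-8, 4, 8) = 8
D (White): max(-7, 3, -8) = 3
B (Black): min(8, 3, 7) = 3
F (White): max(-7, 0, 2) = 2
G (White): max(5, -3, 6) = 6
H (White): max(1, 1, -7) = 1
E (Black): min(2, 6, 1) = 1
J (White): max(-2, -2, -4) = -2
I (Black): min(-2, -6, 3) = -6
Root (White): max(3, 1, -6) = 3
White picks the child with the highest value: B (value 3).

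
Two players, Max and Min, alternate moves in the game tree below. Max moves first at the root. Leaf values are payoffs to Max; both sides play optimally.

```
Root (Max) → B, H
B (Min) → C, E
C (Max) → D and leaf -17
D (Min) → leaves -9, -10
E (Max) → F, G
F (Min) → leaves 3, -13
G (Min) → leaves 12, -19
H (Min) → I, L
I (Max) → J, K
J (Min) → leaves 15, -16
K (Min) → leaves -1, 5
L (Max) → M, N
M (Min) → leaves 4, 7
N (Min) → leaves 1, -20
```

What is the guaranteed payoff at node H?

-1

J: min(15, -16) = -16
K: min(-1, 5) = -1
I: max(-16, -1) = -1
M: min(4, 7) = 4
N: min(1, -20) = -20
L: max(4, -20) = 4
H: min(-1, 4) = -1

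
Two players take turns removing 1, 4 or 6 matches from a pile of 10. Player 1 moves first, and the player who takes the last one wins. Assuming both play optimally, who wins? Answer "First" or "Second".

Second

Mark each pile size as W (mover wins) or L (mover loses):
i:   0  1  2  3  4  5  6  7  8  9 10
     L  W  L  W  W  L  W  L  W  W  L
Position 10 is L, so the second player wins.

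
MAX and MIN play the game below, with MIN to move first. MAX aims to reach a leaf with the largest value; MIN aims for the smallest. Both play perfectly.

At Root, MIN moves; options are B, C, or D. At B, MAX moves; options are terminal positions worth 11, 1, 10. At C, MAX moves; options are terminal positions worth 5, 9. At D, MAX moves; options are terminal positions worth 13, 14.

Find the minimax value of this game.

B (MAX): max(11, 1, 10) = 11
C (MAX): max(5, 9) = 9
D (MAX): max(13, 14) = 14
Root (MIN): min(11, 9, 14) = 9

9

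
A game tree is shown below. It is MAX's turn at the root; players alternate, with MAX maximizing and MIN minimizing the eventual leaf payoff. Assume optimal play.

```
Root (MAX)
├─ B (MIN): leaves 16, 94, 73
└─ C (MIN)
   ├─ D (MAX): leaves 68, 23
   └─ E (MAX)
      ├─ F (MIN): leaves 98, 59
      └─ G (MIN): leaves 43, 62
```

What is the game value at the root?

B (MIN): min(16, 94, 73) = 16
D (MAX): max(68, 23) = 68
F (MIN): min(98, 59) = 59
G (MIN): min(43, 62) = 43
E (MAX): max(59, 43) = 59
C (MIN): min(68, 59) = 59
Root (MAX): max(16, 59) = 59

59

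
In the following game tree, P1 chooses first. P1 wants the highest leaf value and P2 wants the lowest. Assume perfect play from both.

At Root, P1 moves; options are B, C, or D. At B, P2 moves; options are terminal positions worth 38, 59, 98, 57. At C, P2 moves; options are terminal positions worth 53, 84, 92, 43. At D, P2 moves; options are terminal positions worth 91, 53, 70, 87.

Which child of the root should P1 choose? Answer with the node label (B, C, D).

D

B (P2): min(38, 59, 98, 57) = 38
C (P2): min(53, 84, 92, 43) = 43
D (P2): min(91, 53, 70, 87) = 53
Root (P1): max(38, 43, 53) = 53
P1 picks the child with the highest value: D (value 53).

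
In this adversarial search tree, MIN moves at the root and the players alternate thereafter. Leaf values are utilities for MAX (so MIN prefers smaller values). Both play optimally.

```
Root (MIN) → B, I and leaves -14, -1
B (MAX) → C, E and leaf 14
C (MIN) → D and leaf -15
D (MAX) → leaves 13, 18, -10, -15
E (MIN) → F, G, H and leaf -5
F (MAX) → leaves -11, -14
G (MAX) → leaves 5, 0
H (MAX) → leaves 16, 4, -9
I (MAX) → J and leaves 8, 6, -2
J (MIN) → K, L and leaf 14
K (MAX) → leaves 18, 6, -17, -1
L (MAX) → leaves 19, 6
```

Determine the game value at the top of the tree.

D (MAX): max(13, 18, -10, -15) = 18
C (MIN): min(18, -15) = -15
F (MAX): max(-11, -14) = -11
G (MAX): max(5, 0) = 5
H (MAX): max(16, 4, -9) = 16
E (MIN): min(-11, 5, 16, -5) = -11
B (MAX): max(-15, -11, 14) = 14
K (MAX): max(18, 6, -17, -1) = 18
L (MAX): max(19, 6) = 19
J (MIN): min(18, 19, 14) = 14
I (MAX): max(14, 8, 6, -2) = 14
Root (MIN): min(14, 14, -14, -1) = -14

-14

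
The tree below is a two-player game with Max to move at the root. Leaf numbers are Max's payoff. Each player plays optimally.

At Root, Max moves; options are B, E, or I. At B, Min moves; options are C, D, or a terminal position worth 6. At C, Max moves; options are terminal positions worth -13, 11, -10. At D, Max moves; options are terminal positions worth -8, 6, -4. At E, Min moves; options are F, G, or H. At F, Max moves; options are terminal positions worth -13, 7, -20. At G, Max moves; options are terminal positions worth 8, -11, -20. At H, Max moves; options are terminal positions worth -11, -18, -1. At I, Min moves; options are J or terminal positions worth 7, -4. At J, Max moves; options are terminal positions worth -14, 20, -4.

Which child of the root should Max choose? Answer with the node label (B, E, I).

C (Max): max(-13, 11, -10) = 11
D (Max): max(-8, 6, -4) = 6
B (Min): min(11, 6, 6) = 6
F (Max): max(-13, 7, -20) = 7
G (Max): max(8, -11, -20) = 8
H (Max): max(-11, -18, -1) = -1
E (Min): min(7, 8, -1) = -1
J (Max): max(-14, 20, -4) = 20
I (Min): min(20, 7, -4) = -4
Root (Max): max(6, -1, -4) = 6
Max picks the child with the highest value: B (value 6).

B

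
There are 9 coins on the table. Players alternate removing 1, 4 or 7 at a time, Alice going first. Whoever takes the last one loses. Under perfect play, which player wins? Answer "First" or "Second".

Positions where the player to move wins (W) vs loses (L):
i:   0  1  2  3  4  5  6  7  8  9
     W  L  W  L  W  W  L  W  W  L
Position 9 is L, so the second player wins.

Second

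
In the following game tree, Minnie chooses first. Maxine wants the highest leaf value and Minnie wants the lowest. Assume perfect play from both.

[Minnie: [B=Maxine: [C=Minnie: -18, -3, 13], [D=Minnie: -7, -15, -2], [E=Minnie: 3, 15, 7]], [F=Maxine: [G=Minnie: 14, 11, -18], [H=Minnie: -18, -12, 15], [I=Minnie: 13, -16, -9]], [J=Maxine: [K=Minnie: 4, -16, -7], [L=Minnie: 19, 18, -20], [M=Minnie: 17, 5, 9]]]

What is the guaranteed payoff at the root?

-16

C (Minnie): min(-18, -3, 13) = -18
D (Minnie): min(-7, -15, -2) = -15
E (Minnie): min(3, 15, 7) = 3
B (Maxine): max(-18, -15, 3) = 3
G (Minnie): min(14, 11, -18) = -18
H (Minnie): min(-18, -12, 15) = -18
I (Minnie): min(13, -16, -9) = -16
F (Maxine): max(-18, -18, -16) = -16
K (Minnie): min(4, -16, -7) = -16
L (Minnie): min(19, 18, -20) = -20
M (Minnie): min(17, 5, 9) = 5
J (Maxine): max(-16, -20, 5) = 5
Root (Minnie): min(3, -16, 5) = -16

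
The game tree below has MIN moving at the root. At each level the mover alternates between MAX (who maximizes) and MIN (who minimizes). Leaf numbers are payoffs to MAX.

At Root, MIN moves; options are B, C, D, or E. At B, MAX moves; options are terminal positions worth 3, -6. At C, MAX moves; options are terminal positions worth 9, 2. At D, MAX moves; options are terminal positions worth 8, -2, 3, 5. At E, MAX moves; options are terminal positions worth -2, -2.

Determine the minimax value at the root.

B (MAX): max(3, -6) = 3
C (MAX): max(9, 2) = 9
D (MAX): max(8, -2, 3, 5) = 8
E (MAX): max(-2, -2) = -2
Root (MIN): min(3, 9, 8, -2) = -2

-2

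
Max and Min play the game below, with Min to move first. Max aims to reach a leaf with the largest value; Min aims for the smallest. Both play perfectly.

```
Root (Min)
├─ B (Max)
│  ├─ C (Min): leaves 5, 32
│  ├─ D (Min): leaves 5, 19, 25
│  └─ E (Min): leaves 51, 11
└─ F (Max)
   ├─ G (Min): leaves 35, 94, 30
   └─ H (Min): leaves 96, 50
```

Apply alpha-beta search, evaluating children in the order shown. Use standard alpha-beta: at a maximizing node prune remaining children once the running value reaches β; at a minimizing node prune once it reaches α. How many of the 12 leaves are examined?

8

C [α=-∞,β=+∞]: v=5
D [α=5,β=+∞]: v=5 after child 1 ≤ α → α-cutoff, skip 2
E [α=5,β=+∞]: v=11
B [α=-∞,β=+∞]: v=11
G [α=-∞,β=11]: v=30
F [α=-∞,β=11]: v=30 after child 1 ≥ β → β-cutoff, skip 1
Root [α=-∞,β=+∞]: v=11
Leaves evaluated: 8 of 12.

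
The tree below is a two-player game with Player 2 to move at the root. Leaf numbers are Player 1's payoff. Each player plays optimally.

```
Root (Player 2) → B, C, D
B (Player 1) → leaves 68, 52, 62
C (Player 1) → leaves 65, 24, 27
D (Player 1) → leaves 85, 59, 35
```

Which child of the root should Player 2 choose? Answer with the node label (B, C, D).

B (Player 1): max(68, 52, 62) = 68
C (Player 1): max(65, 24, 27) = 65
D (Player 1): max(85, 59, 35) = 85
Root (Player 2): min(68, 65, 85) = 65
Player 2 picks the child with the lowest value: C (value 65).

C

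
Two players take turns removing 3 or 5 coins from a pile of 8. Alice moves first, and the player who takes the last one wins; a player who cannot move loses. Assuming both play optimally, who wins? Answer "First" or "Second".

Positions where the player to move wins (W) vs loses (L):
i:   0  1  2  3  4  5  6  7  8
     L  L  L  W  W  W  W  W  L
Position 8 is L, so the second player wins.

Second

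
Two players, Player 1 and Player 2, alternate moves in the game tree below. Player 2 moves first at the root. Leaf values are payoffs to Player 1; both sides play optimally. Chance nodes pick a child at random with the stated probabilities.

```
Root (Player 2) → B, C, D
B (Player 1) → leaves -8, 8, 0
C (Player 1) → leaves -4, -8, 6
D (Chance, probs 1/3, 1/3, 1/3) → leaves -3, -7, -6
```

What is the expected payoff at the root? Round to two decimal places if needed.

-5.33

B (Player 1): max(-8, 8, 0) = 8
C (Player 1): max(-4, -8, 6) = 6
D (Chance): 1/3·-3 + 1/3·-7 + 1/3·-6 = -5.33
Root (Player 2): min(8, 6, -5.33) = -5.33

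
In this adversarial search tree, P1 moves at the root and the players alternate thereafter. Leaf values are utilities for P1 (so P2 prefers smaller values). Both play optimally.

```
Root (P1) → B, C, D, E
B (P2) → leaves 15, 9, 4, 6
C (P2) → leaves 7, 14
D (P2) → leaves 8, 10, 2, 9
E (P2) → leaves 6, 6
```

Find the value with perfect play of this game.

7

B (P2): min(15, 9, 4, 6) = 4
C (P2): min(7, 14) = 7
D (P2): min(8, 10, 2, 9) = 2
E (P2): min(6, 6) = 6
Root (P1): max(4, 7, 2, 6) = 7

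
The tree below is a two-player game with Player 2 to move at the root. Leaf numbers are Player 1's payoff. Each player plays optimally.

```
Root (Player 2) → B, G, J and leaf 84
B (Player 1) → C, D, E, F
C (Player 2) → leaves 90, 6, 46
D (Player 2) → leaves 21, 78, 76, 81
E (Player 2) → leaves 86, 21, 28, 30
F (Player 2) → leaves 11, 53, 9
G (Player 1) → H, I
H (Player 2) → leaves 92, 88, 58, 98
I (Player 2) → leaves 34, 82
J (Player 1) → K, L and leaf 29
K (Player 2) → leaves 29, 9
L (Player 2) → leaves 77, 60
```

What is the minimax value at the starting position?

C (Player 2): min(90, 6, 46) = 6
D (Player 2): min(21, 78, 76, 81) = 21
E (Player 2): min(86, 21, 28, 30) = 21
F (Player 2): min(11, 53, 9) = 9
B (Player 1): max(6, 21, 21, 9) = 21
H (Player 2): min(92, 88, 58, 98) = 58
I (Player 2): min(34, 82) = 34
G (Player 1): max(58, 34) = 58
K (Player 2): min(29, 9) = 9
L (Player 2): min(77, 60) = 60
J (Player 1): max(9, 60, 29) = 60
Root (Player 2): min(21, 58, 60, 84) = 21

21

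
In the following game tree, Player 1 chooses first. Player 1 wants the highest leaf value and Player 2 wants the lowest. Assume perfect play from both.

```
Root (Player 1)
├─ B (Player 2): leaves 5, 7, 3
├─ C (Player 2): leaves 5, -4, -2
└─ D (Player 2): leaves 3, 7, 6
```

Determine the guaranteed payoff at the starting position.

3

B (Player 2): min(5, 7, 3) = 3
C (Player 2): min(5, -4, -2) = -4
D (Player 2): min(3, 7, 6) = 3
Root (Player 1): max(3, -4, 3) = 3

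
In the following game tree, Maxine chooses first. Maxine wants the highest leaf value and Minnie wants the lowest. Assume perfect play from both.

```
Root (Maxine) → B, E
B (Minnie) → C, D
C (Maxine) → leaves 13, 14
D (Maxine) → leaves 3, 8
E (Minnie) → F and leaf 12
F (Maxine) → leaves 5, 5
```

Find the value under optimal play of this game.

C (Maxine): max(13, 14) = 14
D (Maxine): max(3, 8) = 8
B (Minnie): min(14, 8) = 8
F (Maxine): max(5, 5) = 5
E (Minnie): min(5, 12) = 5
Root (Maxine): max(8, 5) = 8

8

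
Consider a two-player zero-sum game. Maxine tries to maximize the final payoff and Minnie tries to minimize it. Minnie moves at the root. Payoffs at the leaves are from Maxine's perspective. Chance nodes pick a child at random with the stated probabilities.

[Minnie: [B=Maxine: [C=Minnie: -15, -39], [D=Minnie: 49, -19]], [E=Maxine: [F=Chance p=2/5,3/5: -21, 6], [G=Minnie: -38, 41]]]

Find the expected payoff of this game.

-19

C (Minnie): min(-15, -39) = -39
D (Minnie): min(49, -19) = -19
B (Maxine): max(-39, -19) = -19
F (Chance): 2/5·-21 + 3/5·6 = -4.8
G (Minnie): min(-38, 41) = -38
E (Maxine): max(-4.8, -38) = -4.8
Root (Minnie): min(-19, -4.8) = -19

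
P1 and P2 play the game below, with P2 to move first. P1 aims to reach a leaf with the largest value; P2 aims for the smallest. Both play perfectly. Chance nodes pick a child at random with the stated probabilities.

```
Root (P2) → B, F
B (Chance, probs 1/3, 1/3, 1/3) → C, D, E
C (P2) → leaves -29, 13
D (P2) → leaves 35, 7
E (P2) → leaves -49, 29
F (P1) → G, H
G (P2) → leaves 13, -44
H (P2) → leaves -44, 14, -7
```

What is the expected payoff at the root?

-44

C (P2): min(-29, 13) = -29
D (P2): min(35, 7) = 7
E (P2): min(-49, 29) = -49
B (Chance): 1/3·-29 + 1/3·7 + 1/3·-49 = -23.67
G (P2): min(13, -44) = -44
H (P2): min(-44, 14, -7) = -44
F (P1): max(-44, -44) = -44
Root (P2): min(-23.67, -44) = -44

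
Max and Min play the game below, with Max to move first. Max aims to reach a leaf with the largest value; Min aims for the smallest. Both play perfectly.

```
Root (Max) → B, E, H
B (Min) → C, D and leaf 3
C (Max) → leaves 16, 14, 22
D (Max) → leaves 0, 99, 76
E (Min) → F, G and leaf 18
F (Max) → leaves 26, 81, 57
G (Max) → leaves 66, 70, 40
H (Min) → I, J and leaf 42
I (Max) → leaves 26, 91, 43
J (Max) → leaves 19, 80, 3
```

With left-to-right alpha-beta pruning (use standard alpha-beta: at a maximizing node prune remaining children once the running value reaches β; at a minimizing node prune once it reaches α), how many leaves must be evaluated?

C [α=-∞,β=+∞]: v=22
D [α=-∞,β=22]: v=99 after child 2 ≥ β → β-cutoff, skip 1
B [α=-∞,β=+∞]: v=3
F [α=3,β=+∞]: v=81
G [α=3,β=81]: v=70
E [α=3,β=+∞]: v=18
I [α=18,β=+∞]: v=91
J [α=18,β=91]: v=80
H [α=18,β=+∞]: v=42
Root [α=-∞,β=+∞]: v=42
Leaves evaluated: 20 of 21.

20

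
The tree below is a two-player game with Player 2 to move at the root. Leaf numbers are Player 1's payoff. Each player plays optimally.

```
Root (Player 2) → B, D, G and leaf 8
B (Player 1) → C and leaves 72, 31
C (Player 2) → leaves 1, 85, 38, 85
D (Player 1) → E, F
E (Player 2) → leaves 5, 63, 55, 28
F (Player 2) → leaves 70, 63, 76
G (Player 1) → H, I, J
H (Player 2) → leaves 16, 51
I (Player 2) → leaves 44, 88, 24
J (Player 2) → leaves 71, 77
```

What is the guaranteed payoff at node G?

H: min(16, 51) = 16
I: min(44, 88, 24) = 24
J: min(71, 77) = 71
G: max(16, 24, 71) = 71

71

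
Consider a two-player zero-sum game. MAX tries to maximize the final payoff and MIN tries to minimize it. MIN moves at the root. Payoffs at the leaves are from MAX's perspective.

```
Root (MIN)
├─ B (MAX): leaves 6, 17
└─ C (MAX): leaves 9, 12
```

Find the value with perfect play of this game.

12

B (MAX): max(6, 17) = 17
C (MAX): max(9, 12) = 12
Root (MIN): min(17, 12) = 12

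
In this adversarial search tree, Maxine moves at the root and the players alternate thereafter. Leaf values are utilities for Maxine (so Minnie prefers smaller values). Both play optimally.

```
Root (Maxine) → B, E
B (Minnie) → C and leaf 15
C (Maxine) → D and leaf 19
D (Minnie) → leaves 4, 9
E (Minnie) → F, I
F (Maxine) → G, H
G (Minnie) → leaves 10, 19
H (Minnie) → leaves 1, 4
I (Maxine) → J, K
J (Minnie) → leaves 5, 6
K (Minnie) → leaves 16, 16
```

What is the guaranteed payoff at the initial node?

15

D (Minnie): min(4, 9) = 4
C (Maxine): max(4, 19) = 19
B (Minnie): min(19, 15) = 15
G (Minnie): min(10, 19) = 10
H (Minnie): min(1, 4) = 1
F (Maxine): max(10, 1) = 10
J (Minnie): min(5, 6) = 5
K (Minnie): min(16, 16) = 16
I (Maxine): max(5, 16) = 16
E (Minnie): min(10, 16) = 10
Root (Maxine): max(15, 10) = 15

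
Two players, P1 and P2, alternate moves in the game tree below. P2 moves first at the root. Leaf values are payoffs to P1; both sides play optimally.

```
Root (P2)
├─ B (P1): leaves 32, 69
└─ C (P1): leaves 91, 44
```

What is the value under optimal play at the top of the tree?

B (P1): max(32, 69) = 69
C (P1): max(91, 44) = 91
Root (P2): min(69, 91) = 69

69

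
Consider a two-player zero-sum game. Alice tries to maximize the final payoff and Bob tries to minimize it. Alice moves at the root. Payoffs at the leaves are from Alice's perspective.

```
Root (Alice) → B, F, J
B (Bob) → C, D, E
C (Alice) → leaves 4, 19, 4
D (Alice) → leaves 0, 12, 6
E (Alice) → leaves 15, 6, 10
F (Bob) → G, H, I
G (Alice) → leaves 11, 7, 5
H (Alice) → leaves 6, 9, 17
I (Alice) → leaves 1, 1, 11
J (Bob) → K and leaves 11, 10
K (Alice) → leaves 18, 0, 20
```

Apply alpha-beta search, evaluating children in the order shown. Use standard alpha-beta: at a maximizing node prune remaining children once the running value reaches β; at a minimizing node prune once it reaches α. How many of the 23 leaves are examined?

C [α=-∞,β=+∞]: v=19
D [α=-∞,β=19]: v=12
E [α=-∞,β=12]: v=15 after child 1 ≥ β → β-cutoff, skip 2
B [α=-∞,β=+∞]: v=12
G [α=12,β=+∞]: v=11
F [α=12,β=+∞]: v=11 after child 1 ≤ α → α-cutoff, skip 2
K [α=12,β=+∞]: v=20
J [α=12,β=+∞]: v=11 after child 2 ≤ α → α-cutoff, skip 1
Root [α=-∞,β=+∞]: v=12
Leaves evaluated: 14 of 23.

14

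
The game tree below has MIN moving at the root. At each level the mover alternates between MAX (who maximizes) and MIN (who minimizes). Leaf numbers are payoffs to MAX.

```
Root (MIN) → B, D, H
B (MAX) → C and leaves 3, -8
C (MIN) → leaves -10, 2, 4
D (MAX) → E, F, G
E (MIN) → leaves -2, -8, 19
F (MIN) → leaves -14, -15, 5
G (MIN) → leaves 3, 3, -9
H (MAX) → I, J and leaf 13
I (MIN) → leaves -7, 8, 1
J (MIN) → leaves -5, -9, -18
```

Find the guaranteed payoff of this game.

-8

C (MIN): min(-10, 2, 4) = -10
B (MAX): max(-10, 3, -8) = 3
E (MIN): min(-2, -8, 19) = -8
F (MIN): min(-14, -15, 5) = -15
G (MIN): min(3, 3, -9) = -9
D (MAX): max(-8, -15, -9) = -8
I (MIN): min(-7, 8, 1) = -7
J (MIN): min(-5, -9, -18) = -18
H (MAX): max(-7, -18, 13) = 13
Root (MIN): min(3, -8, 13) = -8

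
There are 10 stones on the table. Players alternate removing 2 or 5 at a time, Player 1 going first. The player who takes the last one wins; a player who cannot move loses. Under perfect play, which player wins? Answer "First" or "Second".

Compute winning (W) and losing (L) positions by backward induction:
i:   0  1  2  3  4  5  6  7  8  9 10
     L  L  W  W  L  W  W  L  L  W  W
Position 10 is W, so the first player wins.

First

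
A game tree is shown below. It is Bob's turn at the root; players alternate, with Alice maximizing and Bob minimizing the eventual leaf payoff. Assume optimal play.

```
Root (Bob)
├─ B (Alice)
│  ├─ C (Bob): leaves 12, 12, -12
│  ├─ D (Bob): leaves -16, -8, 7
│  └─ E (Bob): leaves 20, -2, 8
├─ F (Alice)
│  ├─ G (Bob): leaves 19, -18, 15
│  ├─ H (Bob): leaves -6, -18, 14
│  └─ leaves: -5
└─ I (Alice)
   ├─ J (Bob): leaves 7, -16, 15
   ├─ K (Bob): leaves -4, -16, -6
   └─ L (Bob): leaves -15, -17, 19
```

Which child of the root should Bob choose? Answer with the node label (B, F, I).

I

C (Bob): min(12, 12, -12) = -12
D (Bob): min(-16, -8, 7) = -16
E (Bob): min(20, -2, 8) = -2
B (Alice): max(-12, -16, -2) = -2
G (Bob): min(19, -18, 15) = -18
H (Bob): min(-6, -18, 14) = -18
F (Alice): max(-18, -18, -5) = -5
J (Bob): min(7, -16, 15) = -16
K (Bob): min(-4, -16, -6) = -16
L (Bob): min(-15, -17, 19) = -17
I (Alice): max(-16, -16, -17) = -16
Root (Bob): min(-2, -5, -16) = -16
Bob picks the child with the lowest value: I (value -16).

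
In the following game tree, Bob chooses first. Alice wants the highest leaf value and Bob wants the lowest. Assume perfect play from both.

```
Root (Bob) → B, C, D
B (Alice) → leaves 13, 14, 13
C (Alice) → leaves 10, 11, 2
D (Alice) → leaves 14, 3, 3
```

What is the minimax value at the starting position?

11

B (Alice): max(13, 14, 13) = 14
C (Alice): max(10, 11, 2) = 11
D (Alice): max(14, 3, 3) = 14
Root (Bob): min(14, 11, 14) = 11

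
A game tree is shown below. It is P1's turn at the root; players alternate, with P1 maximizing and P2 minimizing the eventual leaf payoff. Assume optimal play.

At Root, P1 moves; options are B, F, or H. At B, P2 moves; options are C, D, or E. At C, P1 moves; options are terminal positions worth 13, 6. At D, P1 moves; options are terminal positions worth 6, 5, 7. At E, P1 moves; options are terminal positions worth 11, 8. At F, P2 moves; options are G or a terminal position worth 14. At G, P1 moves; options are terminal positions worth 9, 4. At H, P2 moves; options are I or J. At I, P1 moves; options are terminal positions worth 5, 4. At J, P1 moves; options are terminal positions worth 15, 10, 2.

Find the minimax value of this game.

9

C (P1): max(13, 6) = 13
D (P1): max(6, 5, 7) = 7
E (P1): max(11, 8) = 11
B (P2): min(13, 7, 11) = 7
G (P1): max(9, 4) = 9
F (P2): min(9, 14) = 9
I (P1): max(5, 4) = 5
J (P1): max(15, 10, 2) = 15
H (P2): min(5, 15) = 5
Root (P1): max(7, 9, 5) = 9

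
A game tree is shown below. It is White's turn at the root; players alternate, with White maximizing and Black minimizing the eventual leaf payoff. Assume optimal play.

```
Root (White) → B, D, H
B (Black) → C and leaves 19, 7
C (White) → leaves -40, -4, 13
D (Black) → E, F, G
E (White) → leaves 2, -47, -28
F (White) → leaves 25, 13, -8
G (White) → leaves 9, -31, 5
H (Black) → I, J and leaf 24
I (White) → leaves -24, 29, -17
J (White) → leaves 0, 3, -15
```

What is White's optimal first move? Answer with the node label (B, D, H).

B

C (White): max(-40, -4, 13) = 13
B (Black): min(13, 19, 7) = 7
E (White): max(2, -47, -28) = 2
F (White): max(25, 13, -8) = 25
G (White): max(9, -31, 5) = 9
D (Black): min(2, 25, 9) = 2
I (White): max(-24, 29, -17) = 29
J (White): max(0, 3, -15) = 3
H (Black): min(29, 3, 24) = 3
Root (White): max(7, 2, 3) = 7
White picks the child with the highest value: B (value 7).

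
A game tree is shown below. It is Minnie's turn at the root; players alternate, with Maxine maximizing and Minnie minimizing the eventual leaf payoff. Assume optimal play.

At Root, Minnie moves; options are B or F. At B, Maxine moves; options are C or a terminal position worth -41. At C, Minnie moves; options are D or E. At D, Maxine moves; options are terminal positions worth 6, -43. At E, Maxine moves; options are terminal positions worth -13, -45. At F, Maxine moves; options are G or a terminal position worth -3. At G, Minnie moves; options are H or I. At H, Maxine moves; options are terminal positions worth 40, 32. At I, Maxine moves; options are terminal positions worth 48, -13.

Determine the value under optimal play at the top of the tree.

D (Maxine): max(6, -43) = 6
E (Maxine): max(-13, -45) = -13
C (Minnie): min(6, -13) = -13
B (Maxine): max(-13, -41) = -13
H (Maxine): max(40, 32) = 40
I (Maxine): max(48, -13) = 48
G (Minnie): min(40, 48) = 40
F (Maxine): max(40, -3) = 40
Root (Minnie): min(-13, 40) = -13

-13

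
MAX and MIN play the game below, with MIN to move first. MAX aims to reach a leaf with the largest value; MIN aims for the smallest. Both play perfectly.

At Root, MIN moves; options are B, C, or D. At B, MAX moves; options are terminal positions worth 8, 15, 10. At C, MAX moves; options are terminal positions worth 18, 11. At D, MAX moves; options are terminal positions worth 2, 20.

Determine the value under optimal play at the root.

15

B (MAX): max(8, 15, 10) = 15
C (MAX): max(18, 11) = 18
D (MAX): max(2, 20) = 20
Root (MIN): min(15, 18, 20) = 15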